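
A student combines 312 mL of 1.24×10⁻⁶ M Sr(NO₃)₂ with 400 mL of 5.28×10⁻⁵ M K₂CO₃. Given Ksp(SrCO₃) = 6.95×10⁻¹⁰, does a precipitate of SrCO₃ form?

No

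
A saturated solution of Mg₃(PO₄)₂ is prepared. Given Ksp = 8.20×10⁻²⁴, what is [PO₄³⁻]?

1.89×10⁻⁵ M

Mg₃(PO₄)₂(s) ⇌ 3 Mg²⁺(aq) + 2 PO₄³⁻(aq)
With molar solubility s: [Mg²⁺] = 3s, [PO₄³⁻] = 2s.
Ksp = [Mg²⁺]^3[PO₄³⁻]^2 = (3s)^3 · (2s)^2 = 108s^5 = 8.20×10⁻²⁴
s = 9.46×10⁻⁶ mol L⁻¹
[PO₄³⁻] = 2s = 1.89×10⁻⁵ mol L⁻¹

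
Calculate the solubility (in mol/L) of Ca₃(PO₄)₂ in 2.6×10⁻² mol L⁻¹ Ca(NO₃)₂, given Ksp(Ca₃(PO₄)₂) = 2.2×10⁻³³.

5.6×10⁻¹⁵ M

Ca₃(PO₄)₂(s) ⇌ 3 Ca²⁺(aq) + 2 PO₄³⁻(aq)
Let s be the solubility of Ca₃(PO₄)₂ here. The common ion gives [Ca²⁺] ≈ 2.6×10⁻² mol L⁻¹, and [PO₄³⁻] = 2s.
Ksp = [Ca²⁺]^3[PO₄³⁻]^2 = (2.6×10⁻²)^3(2s)^2
(2s)^2 = 2.2×10⁻³³ / (2.6×10⁻²)^3 = 1.3×10⁻²⁸
s = 5.6×10⁻¹⁵ mol L⁻¹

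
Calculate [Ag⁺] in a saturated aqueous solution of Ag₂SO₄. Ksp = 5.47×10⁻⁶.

2.22×10⁻² M

Ag₂SO₄(s) ⇌ 2 Ag⁺(aq) + SO₄²⁻(aq)
With molar solubility s: [Ag⁺] = 2s, [SO₄²⁻] = s.
Ksp = [Ag⁺]^2[SO₄²⁻] = (2s)^2 · s = 4s^3 = 5.47×10⁻⁶
s = 1.11×10⁻² mol L⁻¹
[Ag⁺] = 2s = 2.22×10⁻² mol L⁻¹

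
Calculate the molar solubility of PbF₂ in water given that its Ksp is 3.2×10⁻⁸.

PbF₂(s) ⇌ Pb²⁺(aq) + 2 F⁻(aq)
If s mol/L of PbF₂ dissolves, [Pb²⁺] = s and [F⁻] = 2s.
Ksp = [Pb²⁺][F⁻]^2 = s · (2s)^2 = 4s^3
4s^3 = 3.2×10⁻⁸  ⇒  s^3 = 8.0×10⁻⁹
s = 2.0×10⁻³ mol L⁻¹

2.0×10⁻³ M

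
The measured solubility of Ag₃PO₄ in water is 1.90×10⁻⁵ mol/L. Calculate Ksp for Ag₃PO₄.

Ag₃PO₄(s) ⇌ 3 Ag⁺(aq) + PO₄³⁻(aq)
Let s be the molar solubility. Then [Ag⁺] = 3s and [PO₄³⁻] = s.
Ksp = [Ag⁺]^3[PO₄³⁻] = (3s)^3 · s = 27s^4
Ksp = 27 × (1.90×10⁻⁵)^4 = 3.52×10⁻¹⁸

Ksp = 3.52×10⁻¹⁸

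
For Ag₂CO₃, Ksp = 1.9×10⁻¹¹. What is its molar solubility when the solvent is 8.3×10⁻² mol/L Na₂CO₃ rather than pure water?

Ag₂CO₃(s) ⇌ 2 Ag⁺(aq) + CO₃²⁻(aq)
The solution already contains CO₃²⁻ at 8.3×10⁻² mol/L. Let s be the molar solubility of Ag₂CO₃.
[CO₃²⁻] ≈ 8.3×10⁻² mol/L (common ion dominates); [Ag⁺] = 2s.
Ksp = [Ag⁺]^2[CO₃²⁻] = (2s)^2(8.3×10⁻²)
(2s)^2 = 1.9×10⁻¹¹ / (8.3×10⁻²) = 2.3×10⁻¹⁰
s = 7.6×10⁻⁶ mol/L

7.6×10⁻⁶ M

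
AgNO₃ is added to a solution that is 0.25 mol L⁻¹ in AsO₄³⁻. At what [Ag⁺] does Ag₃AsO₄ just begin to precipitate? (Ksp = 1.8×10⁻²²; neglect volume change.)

A salt starts to precipitate once the ion product Q reaches its Ksp.
Ag₃AsO₄(s) ⇌ 3 Ag⁺(aq) + AsO₄³⁻(aq)
Ksp = [Ag⁺]^3[AsO₄³⁻] = [Ag⁺]^3(0.25)
[Ag⁺]^3 = 1.8×10⁻²² / (0.25) = 7.2×10⁻²²
[Ag⁺] = 9.0×10⁻⁸ mol L⁻¹

9.0×10⁻⁸ M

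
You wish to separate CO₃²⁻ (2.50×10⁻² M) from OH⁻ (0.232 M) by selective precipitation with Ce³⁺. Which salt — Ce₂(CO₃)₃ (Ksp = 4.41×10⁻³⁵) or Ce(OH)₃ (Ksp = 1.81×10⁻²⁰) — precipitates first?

The threshold for precipitation is Q = Ksp.
For Ce₂(CO₃)₃: [Ce³⁺] = (Ksp/[CO₃²⁻]^3)^(1/2) = 1.68×10⁻¹⁵ M
For Ce(OH)₃: [Ce³⁺] = (Ksp/[OH⁻]^3) = 1.45×10⁻¹⁸ M
The smaller threshold [Ce³⁺] is reached first, so Ce(OH)₃ precipitates first.

Ce(OH)₃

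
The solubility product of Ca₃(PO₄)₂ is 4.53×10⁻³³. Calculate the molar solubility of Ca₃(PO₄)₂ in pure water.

1.33×10⁻⁷ M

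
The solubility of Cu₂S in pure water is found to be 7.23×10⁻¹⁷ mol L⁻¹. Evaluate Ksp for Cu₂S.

Cu₂S(s) ⇌ 2 Cu⁺(aq) + S²⁻(aq)
Let s be the molar solubility. Then [Cu⁺] = 2s and [S²⁻] = s.
Ksp = [Cu⁺]^2[S²⁻] = (2s)^2 · s = 4s^3
Ksp = 4 × (7.23×10⁻¹⁷)^3 = 1.51×10⁻⁴⁸

Ksp = 1.51×10⁻⁴⁸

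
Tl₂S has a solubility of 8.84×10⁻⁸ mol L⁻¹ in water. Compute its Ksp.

Tl₂S(s) ⇌ 2 Tl⁺(aq) + S²⁻(aq)
Let s be the molar solubility. Then [Tl⁺] = 2s and [S²⁻] = s.
Ksp = [Tl⁺]^2[S²⁻] = (2s)^2 · s = 4s^3
Ksp = 4 × (8.84×10⁻⁸)^3 = 2.76×10⁻²¹

Ksp = 2.76×10⁻²¹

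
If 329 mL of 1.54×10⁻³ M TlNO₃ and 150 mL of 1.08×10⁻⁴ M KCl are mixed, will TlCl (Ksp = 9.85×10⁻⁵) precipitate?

After mixing, V = 329 mL + 150 mL = 479 mL.
[Tl⁺] = (1.54×10⁻³)(329)/479 = 1.06×10⁻³ M
[Cl⁻] = (1.08×10⁻⁴)(150)/479 = 3.38×10⁻⁵ M
Q = [Tl⁺][Cl⁻] = 3.58×10⁻⁸
Q < Ksp (3.58×10⁻⁸ vs 9.85×10⁻⁵); the solution remains unsaturated and no precipitate forms.

No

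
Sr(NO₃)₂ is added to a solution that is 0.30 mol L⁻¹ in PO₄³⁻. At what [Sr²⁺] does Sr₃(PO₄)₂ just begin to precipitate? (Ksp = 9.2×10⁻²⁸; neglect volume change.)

2.2×10⁻⁹ M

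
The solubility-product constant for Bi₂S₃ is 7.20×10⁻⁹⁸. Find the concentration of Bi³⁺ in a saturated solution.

2.92×10⁻²⁰ M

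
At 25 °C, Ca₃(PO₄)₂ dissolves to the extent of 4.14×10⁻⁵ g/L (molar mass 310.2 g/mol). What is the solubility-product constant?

Ksp = 4.57×10⁻³³

Convert to molarity: s = 4.14×10⁻⁵ / 310.2 = 1.3346×10⁻⁷ mol/L
Ca₃(PO₄)₂(s) ⇌ 3 Ca²⁺(aq) + 2 PO₄³⁻(aq)
For each mole of Ca₃(PO₄)₂ that dissolves per liter, [Ca²⁺] = 3s and [PO₄³⁻] = 2s; let s denote this solubility.
Ksp = [Ca²⁺]^3[PO₄³⁻]^2 = (3s)^3 · (2s)^2 = 108s^5
Ksp = 108 × (1.3346×10⁻⁷)^5 = 4.57×10⁻³³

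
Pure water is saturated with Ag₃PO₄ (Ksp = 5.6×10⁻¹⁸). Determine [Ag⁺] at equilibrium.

6.4×10⁻⁵ M

Ag₃PO₄(s) ⇌ 3 Ag⁺(aq) + PO₄³⁻(aq)
For each mole of Ag₃PO₄ that dissolves per liter, [Ag⁺] = 3s and [PO₄³⁻] = s; let s denote this solubility.
Ksp = [Ag⁺]^3[PO₄³⁻] = (3s)^3 · s = 27s^4 = 5.6×10⁻¹⁸
s = 2.1×10⁻⁵ mol/L
[Ag⁺] = 3s = 6.4×10⁻⁵ mol/L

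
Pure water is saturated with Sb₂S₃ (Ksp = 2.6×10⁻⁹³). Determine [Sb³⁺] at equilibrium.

2.4×10⁻¹⁹ M

Sb₂S₃(s) ⇌ 2 Sb³⁺(aq) + 3 S²⁻(aq)
If s mol/L of Sb₂S₃ dissolves, [Sb³⁺] = 2s and [S²⁻] = 3s.
Ksp = [Sb³⁺]^2[S²⁻]^3 = (2s)^2 · (3s)^3 = 108s^5 = 2.6×10⁻⁹³
s = 1.2×10⁻¹⁹ mol L⁻¹
[Sb³⁺] = 2s = 2.4×10⁻¹⁹ mol L⁻¹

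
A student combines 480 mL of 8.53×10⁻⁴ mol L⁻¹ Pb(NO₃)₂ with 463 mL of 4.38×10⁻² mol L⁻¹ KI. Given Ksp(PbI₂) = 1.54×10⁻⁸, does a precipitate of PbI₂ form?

After mixing, V = 480 mL + 463 mL = 943 mL.
[Pb²⁺] = (8.53×10⁻⁴)(480)/943 = 4.34×10⁻⁴ mol L⁻¹
[I⁻] = (4.38×10⁻²)(463)/943 = 2.15×10⁻² mol L⁻¹
Q = [Pb²⁺][I⁻]^2 = 2.01×10⁻⁷
Q = 2.01×10⁻⁷ > Ksp = 1.54×10⁻⁸, so the solution is supersaturated and PbI₂ precipitates.

Yes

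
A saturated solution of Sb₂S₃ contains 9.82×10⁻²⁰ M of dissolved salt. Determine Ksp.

Sb₂S₃(s) ⇌ 2 Sb³⁺(aq) + 3 S²⁻(aq)
With molar solubility s: [Sb³⁺] = 2s, [S²⁻] = 3s.
Ksp = [Sb³⁺]^2[S²⁻]^3 = (2s)^2 · (3s)^3 = 108s^5
Ksp = 108 × (9.82×10⁻²⁰)^5 = 9.86×10⁻⁹⁴

Ksp = 9.86×10⁻⁹⁴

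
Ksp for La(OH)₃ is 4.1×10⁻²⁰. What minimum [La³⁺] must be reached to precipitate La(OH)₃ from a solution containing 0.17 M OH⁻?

A salt starts to precipitate once the ion product Q reaches its Ksp.
La(OH)₃(s) ⇌ La³⁺(aq) + 3 OH⁻(aq)
Ksp = [La³⁺][OH⁻]^3 = [La³⁺](0.17)^3
[La³⁺] = 4.1×10⁻²⁰ / (0.17)^3 = 8.3×10⁻¹⁸
[La³⁺] = 8.3×10⁻¹⁸ M

8.3×10⁻¹⁸ M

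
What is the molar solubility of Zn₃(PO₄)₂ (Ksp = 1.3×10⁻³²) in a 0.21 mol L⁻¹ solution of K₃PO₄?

Zn₃(PO₄)₂(s) ⇌ 3 Zn²⁺(aq) + 2 PO₄³⁻(aq)
With PO₄³⁻ already at 0.21 mol L⁻¹ and s small, take [PO₄³⁻] ≈ 0.21 mol L⁻¹ and [Zn²⁺] = 3s.
Ksp = [Zn²⁺]^3[PO₄³⁻]^2 = (3s)^3(0.21)^2
(3s)^3 = 1.3×10⁻³² / (0.21)^2 = 2.9×10⁻³¹
s = 2.2×10⁻¹¹ mol L⁻¹

2.2×10⁻¹¹ M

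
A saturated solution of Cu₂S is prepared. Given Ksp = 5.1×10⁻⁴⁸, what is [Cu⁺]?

Cu₂S(s) ⇌ 2 Cu⁺(aq) + S²⁻(aq)
Let s be the molar solubility. Then [Cu⁺] = 2s and [S²⁻] = s.
Ksp = [Cu⁺]^2[S²⁻] = (2s)^2 · s = 4s^3 = 5.1×10⁻⁴⁸
s = 1.1×10⁻¹⁶ mol/L
[Cu⁺] = 2s = 2.2×10⁻¹⁶ mol/L

2.2×10⁻¹⁶ M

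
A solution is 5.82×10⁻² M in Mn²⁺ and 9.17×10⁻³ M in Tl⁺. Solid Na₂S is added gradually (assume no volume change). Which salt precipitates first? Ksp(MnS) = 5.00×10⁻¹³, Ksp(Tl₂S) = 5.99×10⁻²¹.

Precipitation begins when Q = Ksp.
For MnS: [S²⁻] = (Ksp/[Mn²⁺]) = 8.59×10⁻¹² M
For Tl₂S: [S²⁻] = (Ksp/[Tl⁺]^2) = 7.12×10⁻¹⁷ M
Since Tl₂S needs less S²⁻ to reach saturation, it precipitates first.

Tl₂S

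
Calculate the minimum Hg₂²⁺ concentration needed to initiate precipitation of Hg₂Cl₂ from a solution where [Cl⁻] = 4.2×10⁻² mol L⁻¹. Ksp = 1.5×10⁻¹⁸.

Each salt precipitates once Q = Ksp for that salt.
Hg₂Cl₂(s) ⇌ Hg₂²⁺(aq) + 2 Cl⁻(aq)
Ksp = [Hg₂²⁺][Cl⁻]^2 = [Hg₂²⁺](4.2×10⁻²)^2
[Hg₂²⁺] = 1.5×10⁻¹⁸ / (4.2×10⁻²)^2 = 8.5×10⁻¹⁶
[Hg₂²⁺] = 8.5×10⁻¹⁶ mol L⁻¹

8.5×10⁻¹⁶ M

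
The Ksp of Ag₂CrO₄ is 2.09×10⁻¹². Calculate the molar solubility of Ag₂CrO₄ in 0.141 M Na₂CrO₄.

Ag₂CrO₄(s) ⇌ 2 Ag⁺(aq) + CrO₄²⁻(aq)
Let s be the solubility of Ag₂CrO₄ here. The common ion gives [CrO₄²⁻] ≈ 0.141 M, and [Ag⁺] = 2s.
Ksp = [Ag⁺]^2[CrO₄²⁻] = (2s)^2(0.141)
(2s)^2 = 2.09×10⁻¹² / (0.141) = 1.48×10⁻¹¹
s = 1.93×10⁻⁶ M

1.93×10⁻⁶ M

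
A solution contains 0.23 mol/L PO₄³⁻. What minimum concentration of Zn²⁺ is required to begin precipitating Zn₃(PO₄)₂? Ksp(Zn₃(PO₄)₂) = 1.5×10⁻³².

6.6×10⁻¹¹ M

A salt starts to precipitate once the ion product Q reaches its Ksp.
Zn₃(PO₄)₂(s) ⇌ 3 Zn²⁺(aq) + 2 PO₄³⁻(aq)
Ksp = [Zn²⁺]^3[PO₄³⁻]^2 = [Zn²⁺]^3(0.23)^2
[Zn²⁺]^3 = 1.5×10⁻³² / (0.23)^2 = 2.8×10⁻³¹
[Zn²⁺] = 6.6×10⁻¹¹ mol/L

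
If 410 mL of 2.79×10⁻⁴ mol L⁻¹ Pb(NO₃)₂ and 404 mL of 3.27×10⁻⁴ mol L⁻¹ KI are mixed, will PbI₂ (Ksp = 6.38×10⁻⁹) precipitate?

After mixing, V = 410 mL + 404 mL = 814 mL.
[Pb²⁺] = (2.79×10⁻⁴)(410)/814 = 1.41×10⁻⁴ mol L⁻¹
[I⁻] = (3.27×10⁻⁴)(404)/814 = 1.62×10⁻⁴ mol L⁻¹
Q = [Pb²⁺][I⁻]^2 = 3.70×10⁻¹²
Q < Ksp (3.70×10⁻¹² vs 6.38×10⁻⁹); the solution remains unsaturated and no precipitate forms.

No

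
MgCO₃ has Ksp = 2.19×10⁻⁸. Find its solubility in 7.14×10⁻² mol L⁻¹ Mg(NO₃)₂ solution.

3.07×10⁻⁷ M

MgCO₃(s) ⇌ Mg²⁺(aq) + CO₃²⁻(aq)
Let s be the solubility of MgCO₃ here. The common ion gives [Mg²⁺] ≈ 7.14×10⁻² mol L⁻¹, and [CO₃²⁻] = s.
Ksp = [Mg²⁺][CO₃²⁻] = (7.14×10⁻²)s
s = 2.19×10⁻⁸ / (7.14×10⁻²) = 3.07×10⁻⁷
s = 3.07×10⁻⁷ mol L⁻¹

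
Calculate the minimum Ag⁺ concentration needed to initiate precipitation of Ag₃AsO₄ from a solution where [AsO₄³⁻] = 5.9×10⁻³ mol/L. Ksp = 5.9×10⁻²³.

Precipitation begins when Q = Ksp.
Ag₃AsO₄(s) ⇌ 3 Ag⁺(aq) + AsO₄³⁻(aq)
Ksp = [Ag⁺]^3[AsO₄³⁻] = [Ag⁺]^3(5.9×10⁻³)
[Ag⁺]^3 = 5.9×10⁻²³ / (5.9×10⁻³) = 1.0×10⁻²⁰
[Ag⁺] = 2.2×10⁻⁷ mol/L

2.2×10⁻⁷ M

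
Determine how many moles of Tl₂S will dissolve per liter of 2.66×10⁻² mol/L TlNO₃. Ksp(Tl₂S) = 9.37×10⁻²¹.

Tl₂S(s) ⇌ 2 Tl⁺(aq) + S²⁻(aq)
Tl⁺ is already present at 2.66×10⁻² mol/L. If s mol/L of Tl₂S dissolves, [S²⁻] = s while [Tl⁺] ≈ 2.66×10⁻² mol/L.
Ksp = [Tl⁺]^2[S²⁻] = (2.66×10⁻²)^2s
s = 9.37×10⁻²¹ / (2.66×10⁻²)^2 = 1.32×10⁻¹⁷
s = 1.32×10⁻¹⁷ mol/L

1.32×10⁻¹⁷ M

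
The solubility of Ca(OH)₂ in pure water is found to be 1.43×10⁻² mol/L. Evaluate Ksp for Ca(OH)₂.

Ca(OH)₂(s) ⇌ Ca²⁺(aq) + 2 OH⁻(aq)
Call the molar solubility s, so that [Ca²⁺] = s and [OH⁻] = 2s.
Ksp = [Ca²⁺][OH⁻]^2 = s · (2s)^2 = 4s^3
Ksp = 4 × (1.43×10⁻²)^3 = 1.17×10⁻⁵

Ksp = 1.17×10⁻⁵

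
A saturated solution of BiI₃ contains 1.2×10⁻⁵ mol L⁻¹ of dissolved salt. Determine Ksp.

BiI₃(s) ⇌ Bi³⁺(aq) + 3 I⁻(aq)
Let s be the molar solubility. Then [Bi³⁺] = s and [I⁻] = 3s.
Ksp = [Bi³⁺][I⁻]^3 = s · (3s)^3 = 27s^4
Ksp = 27 × (1.2×10⁻⁵)^4 = 5.6×10⁻¹⁹

Ksp = 5.6×10⁻¹⁹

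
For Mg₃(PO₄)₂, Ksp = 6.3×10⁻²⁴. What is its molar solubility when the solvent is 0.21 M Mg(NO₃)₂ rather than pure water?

1.3×10⁻¹¹ M

Mg₃(PO₄)₂(s) ⇌ 3 Mg²⁺(aq) + 2 PO₄³⁻(aq)
The solution already contains Mg²⁺ at 0.21 M. Let s be the molar solubility of Mg₃(PO₄)₂.
[Mg²⁺] ≈ 0.21 M (common ion dominates); [PO₄³⁻] = 2s.
Ksp = [Mg²⁺]^3[PO₄³⁻]^2 = (0.21)^3(2s)^2
(2s)^2 = 6.3×10⁻²⁴ / (0.21)^3 = 6.8×10⁻²²
s = 1.3×10⁻¹¹ M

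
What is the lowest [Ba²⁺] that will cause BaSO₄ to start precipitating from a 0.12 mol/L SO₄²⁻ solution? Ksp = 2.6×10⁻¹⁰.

2.2×10⁻⁹ M

Precipitation of each salt begins when its ion product equals Ksp.
BaSO₄(s) ⇌ Ba²⁺(aq) + SO₄²⁻(aq)
Ksp = [Ba²⁺][SO₄²⁻] = [Ba²⁺](0.12)
[Ba²⁺] = 2.6×10⁻¹⁰ / (0.12) = 2.2×10⁻⁹
[Ba²⁺] = 2.2×10⁻⁹ mol/L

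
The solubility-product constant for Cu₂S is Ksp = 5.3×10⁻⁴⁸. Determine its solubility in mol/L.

Cu₂S(s) ⇌ 2 Cu⁺(aq) + S²⁻(aq)
Let s be the molar solubility. Then [Cu⁺] = 2s and [S²⁻] = s.
Ksp = [Cu⁺]^2[S²⁻] = (2s)^2 · s = 4s^3
4s^3 = 5.3×10⁻⁴⁸  ⇒  s^3 = 1.3×10⁻⁴⁸
s = (1.3×10⁻⁴⁸)^(1/3) = 1.1×10⁻¹⁶ M

1.1×10⁻¹⁶ M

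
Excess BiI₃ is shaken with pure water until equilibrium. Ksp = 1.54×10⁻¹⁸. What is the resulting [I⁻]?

BiI₃(s) ⇌ Bi³⁺(aq) + 3 I⁻(aq)
Call the molar solubility s, so that [Bi³⁺] = s and [I⁻] = 3s.
Ksp = [Bi³⁺][I⁻]^3 = s · (3s)^3 = 27s^4 = 1.54×10⁻¹⁸
s = 1.55×10⁻⁵ mol/L
[I⁻] = 3s = 4.64×10⁻⁵ mol/L

4.64×10⁻⁵ M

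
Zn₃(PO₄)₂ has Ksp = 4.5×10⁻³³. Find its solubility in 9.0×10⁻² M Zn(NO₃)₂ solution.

Zn₃(PO₄)₂(s) ⇌ 3 Zn²⁺(aq) + 2 PO₄³⁻(aq)
Zn²⁺ is already present at 9.0×10⁻² M. If s mol/L of Zn₃(PO₄)₂ dissolves, [PO₄³⁻] = 2s while [Zn²⁺] ≈ 9.0×10⁻² M.
Ksp = [Zn²⁺]^3[PO₄³⁻]^2 = (9.0×10⁻²)^3(2s)^2
(2s)^2 = 4.5×10⁻³³ / (9.0×10⁻²)^3 = 6.2×10⁻³⁰
s = 1.2×10⁻¹⁵ M

1.2×10⁻¹⁵ M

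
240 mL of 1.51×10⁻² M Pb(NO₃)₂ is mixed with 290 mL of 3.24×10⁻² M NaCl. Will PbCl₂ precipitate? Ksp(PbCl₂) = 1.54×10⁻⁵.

After mixing, V = 240 mL + 290 mL = 530 mL.
[Pb²⁺] = (1.51×10⁻²)(240)/530 = 6.84×10⁻³ M
[Cl⁻] = (3.24×10⁻²)(290)/530 = 1.77×10⁻² M
Q = [Pb²⁺][Cl⁻]^2 = 2.15×10⁻⁶
Since Q (2.15×10⁻⁶) is less than Ksp (1.54×10⁻⁵), no PbCl₂ precipitates.

No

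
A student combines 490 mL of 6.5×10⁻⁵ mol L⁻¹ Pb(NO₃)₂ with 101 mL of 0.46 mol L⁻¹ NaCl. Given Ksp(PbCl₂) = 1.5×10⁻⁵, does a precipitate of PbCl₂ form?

After mixing, V = 490 mL + 101 mL = 591 mL.
[Pb²⁺] = (6.5×10⁻⁵)(490)/591 = 5.4×10⁻⁵ mol L⁻¹
[Cl⁻] = (0.46)(101)/591 = 7.9×10⁻² mol L⁻¹
Q = [Pb²⁺][Cl⁻]^2 = 3.3×10⁻⁷
Q = 3.3×10⁻⁷ < Ksp = 1.5×10⁻⁵, so the solution is unsaturated and no precipitate forms.

No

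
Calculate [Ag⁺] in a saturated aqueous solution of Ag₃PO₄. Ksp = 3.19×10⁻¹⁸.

Ag₃PO₄(s) ⇌ 3 Ag⁺(aq) + PO₄³⁻(aq)
For each mole of Ag₃PO₄ that dissolves per liter, [Ag⁺] = 3s and [PO₄³⁻] = s; let s denote this solubility.
Ksp = [Ag⁺]^3[PO₄³⁻] = (3s)^3 · s = 27s^4 = 3.19×10⁻¹⁸
s = 1.85×10⁻⁵ mol L⁻¹
[Ag⁺] = 3s = 5.56×10⁻⁵ mol L⁻¹

5.56×10⁻⁵ M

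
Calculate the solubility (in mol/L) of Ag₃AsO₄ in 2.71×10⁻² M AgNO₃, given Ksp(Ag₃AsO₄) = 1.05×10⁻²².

5.28×10⁻¹⁸ M

Ag₃AsO₄(s) ⇌ 3 Ag⁺(aq) + AsO₄³⁻(aq)
With Ag⁺ already at 2.71×10⁻² M and s small, take [Ag⁺] ≈ 2.71×10⁻² M and [AsO₄³⁻] = s.
Ksp = [Ag⁺]^3[AsO₄³⁻] = (2.71×10⁻²)^3s
s = 1.05×10⁻²² / (2.71×10⁻²)^3 = 5.28×10⁻¹⁸
s = 5.28×10⁻¹⁸ M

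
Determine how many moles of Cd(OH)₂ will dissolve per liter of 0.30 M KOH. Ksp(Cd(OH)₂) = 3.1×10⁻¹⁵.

3.4×10⁻¹⁴ M

Cd(OH)₂(s) ⇌ Cd²⁺(aq) + 2 OH⁻(aq)
Let s be the solubility of Cd(OH)₂ here. The common ion gives [OH⁻] ≈ 0.30 M, and [Cd²⁺] = s.
Ksp = [Cd²⁺][OH⁻]^2 = s(0.30)^2
s = 3.1×10⁻¹⁵ / (0.30)^2 = 3.4×10⁻¹⁴
s = 3.4×10⁻¹⁴ M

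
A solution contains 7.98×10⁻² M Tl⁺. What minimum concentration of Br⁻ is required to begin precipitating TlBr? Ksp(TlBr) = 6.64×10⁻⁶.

Each salt precipitates once Q = Ksp for that salt.
TlBr(s) ⇌ Tl⁺(aq) + Br⁻(aq)
Ksp = [Tl⁺][Br⁻] = [Br⁻](7.98×10⁻²)
[Br⁻] = 6.64×10⁻⁶ / (7.98×10⁻²) = 8.32×10⁻⁵
[Br⁻] = 8.32×10⁻⁵ M

8.32×10⁻⁵ M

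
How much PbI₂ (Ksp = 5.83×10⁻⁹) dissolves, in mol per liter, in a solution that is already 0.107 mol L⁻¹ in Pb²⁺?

1.17×10⁻⁴ M

PbI₂(s) ⇌ Pb²⁺(aq) + 2 I⁻(aq)
Let s be the solubility of PbI₂ here. The common ion gives [Pb²⁺] ≈ 0.107 mol L⁻¹, and [I⁻] = 2s.
Ksp = [Pb²⁺][I⁻]^2 = (0.107)(2s)^2
(2s)^2 = 5.83×10⁻⁹ / (0.107) = 5.45×10⁻⁸
s = 1.17×10⁻⁴ mol L⁻¹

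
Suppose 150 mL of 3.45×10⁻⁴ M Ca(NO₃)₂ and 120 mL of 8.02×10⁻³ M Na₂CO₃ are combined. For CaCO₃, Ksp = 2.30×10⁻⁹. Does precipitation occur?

The combined volume is 270 mL.
[Ca²⁺] = (3.45×10⁻⁴)(150)/270 = 1.92×10⁻⁴ M
[CO₃²⁻] = (8.02×10⁻³)(120)/270 = 3.56×10⁻³ M
Q = [Ca²⁺][CO₃²⁻] = 6.83×10⁻⁷
Q = 6.83×10⁻⁷ > Ksp = 2.30×10⁻⁹, so the solution is supersaturated and CaCO₃ precipitates.

Yes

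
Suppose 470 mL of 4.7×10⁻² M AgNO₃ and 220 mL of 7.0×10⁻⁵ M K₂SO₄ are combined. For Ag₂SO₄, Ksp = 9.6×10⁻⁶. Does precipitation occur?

The combined volume is 690 mL.
[Ag⁺] = (4.7×10⁻²)(470)/690 = 3.2×10⁻² M
[SO₄²⁻] = (7.0×10⁻⁵)(220)/690 = 2.2×10⁻⁵ M
Q = [Ag⁺]^2[SO₄²⁻] = 2.3×10⁻⁸
Since Q (2.3×10⁻⁸) is less than Ksp (9.6×10⁻⁶), no Ag₂SO₄ precipitates.

No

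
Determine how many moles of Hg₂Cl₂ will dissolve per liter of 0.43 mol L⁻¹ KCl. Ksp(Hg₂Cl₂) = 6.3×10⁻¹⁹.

3.4×10⁻¹⁸ M

Hg₂Cl₂(s) ⇌ Hg₂²⁺(aq) + 2 Cl⁻(aq)
Cl⁻ is already present at 0.43 mol L⁻¹. If s mol/L of Hg₂Cl₂ dissolves, [Hg₂²⁺] = s while [Cl⁻] ≈ 0.43 mol L⁻¹.
Ksp = [Hg₂²⁺][Cl⁻]^2 = s(0.43)^2
s = 6.3×10⁻¹⁹ / (0.43)^2 = 3.4×10⁻¹⁸
s = 3.4×10⁻¹⁸ mol L⁻¹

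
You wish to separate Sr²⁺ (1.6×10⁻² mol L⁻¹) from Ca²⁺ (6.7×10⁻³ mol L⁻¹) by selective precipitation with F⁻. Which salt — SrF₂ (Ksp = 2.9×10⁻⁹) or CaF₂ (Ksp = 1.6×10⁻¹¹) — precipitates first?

CaF₂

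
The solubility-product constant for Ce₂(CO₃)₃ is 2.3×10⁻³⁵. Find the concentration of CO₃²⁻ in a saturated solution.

Ce₂(CO₃)₃(s) ⇌ 2 Ce³⁺(aq) + 3 CO₃²⁻(aq)
Call the molar solubility s, so that [Ce³⁺] = 2s and [CO₃²⁻] = 3s.
Ksp = [Ce³⁺]^2[CO₃²⁻]^3 = (2s)^2 · (3s)^3 = 108s^5 = 2.3×10⁻³⁵
s = 4.6×10⁻⁸ M
[CO₃²⁻] = 3s = 1.4×10⁻⁷ M

1.4×10⁻⁷ M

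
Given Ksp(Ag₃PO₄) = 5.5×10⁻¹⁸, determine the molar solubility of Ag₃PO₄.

Ag₃PO₄(s) ⇌ 3 Ag⁺(aq) + PO₄³⁻(aq)
With molar solubility s: [Ag⁺] = 3s, [PO₄³⁻] = s.
Ksp = [Ag⁺]^3[PO₄³⁻] = (3s)^3 · s = 27s^4
27s^4 = 5.5×10⁻¹⁸  ⇒  s^4 = 2.0×10⁻¹⁹
s = 2.1×10⁻⁵ M

2.1×10⁻⁵ M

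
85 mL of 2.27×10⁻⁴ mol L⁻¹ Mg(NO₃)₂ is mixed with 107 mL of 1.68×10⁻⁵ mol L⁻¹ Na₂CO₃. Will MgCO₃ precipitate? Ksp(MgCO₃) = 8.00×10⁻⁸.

No

The combined volume is 192 mL.
[Mg²⁺] = (2.27×10⁻⁴)(85)/192 = 1.00×10⁻⁴ mol L⁻¹
[CO₃²⁻] = (1.68×10⁻⁵)(107)/192 = 9.36×10⁻⁶ mol L⁻¹
Q = [Mg²⁺][CO₃²⁻] = 9.41×10⁻¹⁰
Q = 9.41×10⁻¹⁰ < Ksp = 8.00×10⁻⁸, so the solution is unsaturated and no precipitate forms.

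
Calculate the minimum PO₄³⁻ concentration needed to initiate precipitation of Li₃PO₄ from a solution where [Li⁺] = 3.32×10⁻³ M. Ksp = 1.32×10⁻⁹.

3.61×10⁻² M

Each salt precipitates once Q = Ksp for that salt.
Li₃PO₄(s) ⇌ 3 Li⁺(aq) + PO₄³⁻(aq)
Ksp = [Li⁺]^3[PO₄³⁻] = [PO₄³⁻](3.32×10⁻³)^3
[PO₄³⁻] = 1.32×10⁻⁹ / (3.32×10⁻³)^3 = 3.61×10⁻²
[PO₄³⁻] = 3.61×10⁻² M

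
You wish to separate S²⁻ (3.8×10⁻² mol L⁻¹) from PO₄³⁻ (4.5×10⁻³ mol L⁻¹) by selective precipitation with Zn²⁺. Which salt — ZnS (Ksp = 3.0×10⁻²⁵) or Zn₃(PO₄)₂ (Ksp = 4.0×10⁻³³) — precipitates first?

ZnS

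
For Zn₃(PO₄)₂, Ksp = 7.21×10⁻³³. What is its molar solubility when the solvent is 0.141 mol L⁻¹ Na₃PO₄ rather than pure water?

2.38×10⁻¹¹ M

Zn₃(PO₄)₂(s) ⇌ 3 Zn²⁺(aq) + 2 PO₄³⁻(aq)
Let s be the solubility of Zn₃(PO₄)₂ here. The common ion gives [PO₄³⁻] ≈ 0.141 mol L⁻¹, and [Zn²⁺] = 3s.
Ksp = [Zn²⁺]^3[PO₄³⁻]^2 = (3s)^3(0.141)^2
(3s)^3 = 7.21×10⁻³³ / (0.141)^2 = 3.63×10⁻³¹
s = 2.38×10⁻¹¹ mol L⁻¹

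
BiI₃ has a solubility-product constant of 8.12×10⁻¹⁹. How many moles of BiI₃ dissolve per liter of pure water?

1.32×10⁻⁵ M

BiI₃(s) ⇌ Bi³⁺(aq) + 3 I⁻(aq)
Let s be the molar solubility. Then [Bi³⁺] = s and [I⁻] = 3s.
Ksp = [Bi³⁺][I⁻]^3 = s · (3s)^3 = 27s^4
27s^4 = 8.12×10⁻¹⁹  ⇒  s^4 = 3.01×10⁻²⁰
s = 1.32×10⁻⁵ mol L⁻¹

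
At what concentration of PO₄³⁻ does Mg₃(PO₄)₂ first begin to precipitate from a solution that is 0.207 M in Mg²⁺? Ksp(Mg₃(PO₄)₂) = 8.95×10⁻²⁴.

Precipitation of each salt begins when its ion product equals Ksp.
Mg₃(PO₄)₂(s) ⇌ 3 Mg²⁺(aq) + 2 PO₄³⁻(aq)
Ksp = [Mg²⁺]^3[PO₄³⁻]^2 = [PO₄³⁻]^2(0.207)^3
[PO₄³⁻]^2 = 8.95×10⁻²⁴ / (0.207)^3 = 1.01×10⁻²¹
[PO₄³⁻] = 3.18×10⁻¹¹ M

3.18×10⁻¹¹ M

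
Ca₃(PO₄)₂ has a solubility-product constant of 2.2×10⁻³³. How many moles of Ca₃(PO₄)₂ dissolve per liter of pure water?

Ca₃(PO₄)₂(s) ⇌ 3 Ca²⁺(aq) + 2 PO₄³⁻(aq)
If s mol/L of Ca₃(PO₄)₂ dissolves, [Ca²⁺] = 3s and [PO₄³⁻] = 2s.
Ksp = [Ca²⁺]^3[PO₄³⁻]^2 = (3s)^3 · (2s)^2 = 108s^5
108s^5 = 2.2×10⁻³³  ⇒  s^5 = 2.0×10⁻³⁵
s = 1.2×10⁻⁷ mol/L

1.2×10⁻⁷ M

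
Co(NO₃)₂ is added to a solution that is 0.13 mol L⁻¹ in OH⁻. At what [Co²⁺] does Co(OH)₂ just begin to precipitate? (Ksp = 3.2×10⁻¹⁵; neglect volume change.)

Each salt precipitates once Q = Ksp for that salt.
Co(OH)₂(s) ⇌ Co²⁺(aq) + 2 OH⁻(aq)
Ksp = [Co²⁺][OH⁻]^2 = [Co²⁺](0.13)^2
[Co²⁺] = 3.2×10⁻¹⁵ / (0.13)^2 = 1.9×10⁻¹³
[Co²⁺] = 1.9×10⁻¹³ mol L⁻¹

1.9×10⁻¹³ M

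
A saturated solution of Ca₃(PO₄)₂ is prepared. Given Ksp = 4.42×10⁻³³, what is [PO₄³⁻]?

Ca₃(PO₄)₂(s) ⇌ 3 Ca²⁺(aq) + 2 PO₄³⁻(aq)
With molar solubility s: [Ca²⁺] = 3s, [PO₄³⁻] = 2s.
Ksp = [Ca²⁺]^3[PO₄³⁻]^2 = (3s)^3 · (2s)^2 = 108s^5 = 4.42×10⁻³³
s = 1.33×10⁻⁷ M
[PO₄³⁻] = 2s = 2.65×10⁻⁷ M

2.65×10⁻⁷ M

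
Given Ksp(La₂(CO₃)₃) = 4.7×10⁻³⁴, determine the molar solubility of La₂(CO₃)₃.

8.5×10⁻⁸ M

La₂(CO₃)₃(s) ⇌ 2 La³⁺(aq) + 3 CO₃²⁻(aq)
Call the molar solubility s, so that [La³⁺] = 2s and [CO₃²⁻] = 3s.
Ksp = [La³⁺]^2[CO₃²⁻]^3 = (2s)^2 · (3s)^3 = 108s^5
108s^5 = 4.7×10⁻³⁴  ⇒  s^5 = 4.4×10⁻³⁶
Taking the 5th root, s = 8.5×10⁻⁸ mol L⁻¹.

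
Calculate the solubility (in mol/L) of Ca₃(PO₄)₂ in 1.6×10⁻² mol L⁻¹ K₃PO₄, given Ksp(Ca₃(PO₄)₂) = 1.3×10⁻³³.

5.7×10⁻¹¹ M

Ca₃(PO₄)₂(s) ⇌ 3 Ca²⁺(aq) + 2 PO₄³⁻(aq)
The solution already contains PO₄³⁻ at 1.6×10⁻² mol L⁻¹. Let s be the molar solubility of Ca₃(PO₄)₂.
[PO₄³⁻] ≈ 1.6×10⁻² mol L⁻¹ (common ion dominates); [Ca²⁺] = 3s.
Ksp = [Ca²⁺]^3[PO₄³⁻]^2 = (3s)^3(1.6×10⁻²)^2
(3s)^3 = 1.3×10⁻³³ / (1.6×10⁻²)^2 = 5.1×10⁻³⁰
s = 5.7×10⁻¹¹ mol L⁻¹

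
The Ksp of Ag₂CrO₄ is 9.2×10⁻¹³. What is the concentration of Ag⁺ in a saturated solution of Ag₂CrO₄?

Ag₂CrO₄(s) ⇌ 2 Ag⁺(aq) + CrO₄²⁻(aq)
For each mole of Ag₂CrO₄ that dissolves per liter, [Ag⁺] = 2s and [CrO₄²⁻] = s; let s denote this solubility.
Ksp = [Ag⁺]^2[CrO₄²⁻] = (2s)^2 · s = 4s^3 = 9.2×10⁻¹³
s = 6.1×10⁻⁵ mol/L
[Ag⁺] = 2s = 1.2×10⁻⁴ mol/L

1.2×10⁻⁴ M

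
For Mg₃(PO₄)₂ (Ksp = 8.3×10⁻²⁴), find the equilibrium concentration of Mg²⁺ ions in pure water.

Mg₃(PO₄)₂(s) ⇌ 3 Mg²⁺(aq) + 2 PO₄³⁻(aq)
Let s be the molar solubility. Then [Mg²⁺] = 3s and [PO₄³⁻] = 2s.
Ksp = [Mg²⁺]^3[PO₄³⁻]^2 = (3s)^3 · (2s)^2 = 108s^5 = 8.3×10⁻²⁴
s = 9.5×10⁻⁶ mol L⁻¹
[Mg²⁺] = 3s = 2.8×10⁻⁵ mol L⁻¹

2.8×10⁻⁵ M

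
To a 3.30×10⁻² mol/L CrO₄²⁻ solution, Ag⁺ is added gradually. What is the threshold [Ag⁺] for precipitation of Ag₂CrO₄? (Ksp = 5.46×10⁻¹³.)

4.07×10⁻⁶ M

The threshold for precipitation is Q = Ksp.
Ag₂CrO₄(s) ⇌ 2 Ag⁺(aq) + CrO₄²⁻(aq)
Ksp = [Ag⁺]^2[CrO₄²⁻] = [Ag⁺]^2(3.30×10⁻²)
[Ag⁺]^2 = 5.46×10⁻¹³ / (3.30×10⁻²) = 1.65×10⁻¹¹
[Ag⁺] = 4.07×10⁻⁶ mol/L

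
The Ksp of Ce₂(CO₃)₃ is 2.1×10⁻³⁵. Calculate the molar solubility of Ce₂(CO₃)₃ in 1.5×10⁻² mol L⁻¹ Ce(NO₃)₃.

1.5×10⁻¹¹ M

Ce₂(CO₃)₃(s) ⇌ 2 Ce³⁺(aq) + 3 CO₃²⁻(aq)
Let s be the solubility of Ce₂(CO₃)₃ here. The common ion gives [Ce³⁺] ≈ 1.5×10⁻² mol L⁻¹, and [CO₃²⁻] = 3s.
Ksp = [Ce³⁺]^2[CO₃²⁻]^3 = (1.5×10⁻²)^2(3s)^3
(3s)^3 = 2.1×10⁻³⁵ / (1.5×10⁻²)^2 = 9.3×10⁻³²
s = 1.5×10⁻¹¹ mol L⁻¹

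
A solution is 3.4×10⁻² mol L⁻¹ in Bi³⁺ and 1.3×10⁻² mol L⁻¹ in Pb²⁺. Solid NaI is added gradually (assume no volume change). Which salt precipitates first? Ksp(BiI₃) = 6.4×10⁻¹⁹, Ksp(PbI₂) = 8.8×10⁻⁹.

BiI₃

A salt starts to precipitate once the ion product Q reaches its Ksp.
For BiI₃: [I⁻] = (Ksp/[Bi³⁺])^(1/3) = 2.7×10⁻⁶ mol L⁻¹
For PbI₂: [I⁻] = (Ksp/[Pb²⁺])^(1/2) = 8.2×10⁻⁴ mol L⁻¹
Since BiI₃ needs less I⁻ to reach saturation, it precipitates first.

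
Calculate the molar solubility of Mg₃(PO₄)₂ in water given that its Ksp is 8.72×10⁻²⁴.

Mg₃(PO₄)₂(s) ⇌ 3 Mg²⁺(aq) + 2 PO₄³⁻(aq)
Let s be the molar solubility. Then [Mg²⁺] = 3s and [PO₄³⁻] = 2s.
Ksp = [Mg²⁺]^3[PO₄³⁻]^2 = (3s)^3 · (2s)^2 = 108s^5
108s^5 = 8.72×10⁻²⁴  ⇒  s^5 = 8.07×10⁻²⁶
s = (8.07×10⁻²⁶)^(1/5) = 9.58×10⁻⁶ mol L⁻¹

9.58×10⁻⁶ M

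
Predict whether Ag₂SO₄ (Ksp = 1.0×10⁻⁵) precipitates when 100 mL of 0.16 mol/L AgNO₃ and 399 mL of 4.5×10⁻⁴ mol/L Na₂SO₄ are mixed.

The combined volume is 499 mL.
[Ag⁺] = (0.16)(100)/499 = 3.2×10⁻² mol/L
[SO₄²⁻] = (4.5×10⁻⁴)(399)/499 = 3.6×10⁻⁴ mol/L
Q = [Ag⁺]^2[SO₄²⁻] = 3.7×10⁻⁷
Q < Ksp (3.7×10⁻⁷ vs 1.0×10⁻⁵); the solution remains unsaturated and no precipitate forms.

No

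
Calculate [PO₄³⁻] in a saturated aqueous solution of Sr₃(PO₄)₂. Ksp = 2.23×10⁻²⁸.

Sr₃(PO₄)₂(s) ⇌ 3 Sr²⁺(aq) + 2 PO₄³⁻(aq)
Call the molar solubility s, so that [Sr²⁺] = 3s and [PO₄³⁻] = 2s.
Ksp = [Sr²⁺]^3[PO₄³⁻]^2 = (3s)^3 · (2s)^2 = 108s^5 = 2.23×10⁻²⁸
s = 1.16×10⁻⁶ M
[PO₄³⁻] = 2s = 2.31×10⁻⁶ M

2.31×10⁻⁶ M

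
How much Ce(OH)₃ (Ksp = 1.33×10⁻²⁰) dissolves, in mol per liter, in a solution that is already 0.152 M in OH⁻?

3.79×10⁻¹⁸ M

Ce(OH)₃(s) ⇌ Ce³⁺(aq) + 3 OH⁻(aq)
Let s be the solubility of Ce(OH)₃ here. The common ion gives [OH⁻] ≈ 0.152 M, and [Ce³⁺] = s.
Ksp = [Ce³⁺][OH⁻]^3 = s(0.152)^3
s = 1.33×10⁻²⁰ / (0.152)^3 = 3.79×10⁻¹⁸
s = 3.79×10⁻¹⁸ M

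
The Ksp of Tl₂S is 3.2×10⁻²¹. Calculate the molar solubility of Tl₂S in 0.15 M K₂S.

7.3×10⁻¹¹ M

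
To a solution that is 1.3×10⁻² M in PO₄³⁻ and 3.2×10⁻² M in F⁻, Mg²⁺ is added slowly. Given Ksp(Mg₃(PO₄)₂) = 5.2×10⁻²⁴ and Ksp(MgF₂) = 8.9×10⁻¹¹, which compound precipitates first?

MgF₂

Each salt precipitates once Q = Ksp for that salt.
For Mg₃(PO₄)₂: [Mg²⁺] = (Ksp/[PO₄³⁻]^2)^(1/3) = 3.1×10⁻⁷ M
For MgF₂: [Mg²⁺] = (Ksp/[F⁻]^2) = 8.7×10⁻⁸ M
MgF₂ requires the lower [Mg²⁺], so it precipitates first.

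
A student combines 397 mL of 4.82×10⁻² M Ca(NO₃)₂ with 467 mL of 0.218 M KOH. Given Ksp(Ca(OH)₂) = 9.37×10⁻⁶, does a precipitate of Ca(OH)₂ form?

Yes

Total volume after mixing = 397 + 467 = 864 mL.
[Ca²⁺] = (4.82×10⁻²)(397)/864 = 2.21×10⁻² M
[OH⁻] = (0.218)(467)/864 = 0.118 M
Q = [Ca²⁺][OH⁻]^2 = 3.07×10⁻⁴
Q = 3.07×10⁻⁴ > Ksp = 9.37×10⁻⁶, so the solution is supersaturated and Ca(OH)₂ precipitates.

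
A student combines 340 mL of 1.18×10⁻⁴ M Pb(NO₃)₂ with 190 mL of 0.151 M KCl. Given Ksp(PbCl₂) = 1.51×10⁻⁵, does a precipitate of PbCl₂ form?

No

The combined volume is 530 mL.
[Pb²⁺] = (1.18×10⁻⁴)(340)/530 = 7.57×10⁻⁵ M
[Cl⁻] = (0.151)(190)/530 = 5.41×10⁻² M
Q = [Pb²⁺][Cl⁻]^2 = 2.22×10⁻⁷
Q < Ksp (2.22×10⁻⁷ vs 1.51×10⁻⁵); the solution remains unsaturated and no precipitate forms.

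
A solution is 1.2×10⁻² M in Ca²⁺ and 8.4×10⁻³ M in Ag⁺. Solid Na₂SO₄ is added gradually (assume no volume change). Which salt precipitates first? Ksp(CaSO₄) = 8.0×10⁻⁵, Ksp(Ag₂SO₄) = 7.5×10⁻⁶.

CaSO₄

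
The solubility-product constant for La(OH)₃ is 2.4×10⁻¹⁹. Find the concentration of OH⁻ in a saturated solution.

La(OH)₃(s) ⇌ La³⁺(aq) + 3 OH⁻(aq)
Let s be the molar solubility. Then [La³⁺] = s and [OH⁻] = 3s.
Ksp = [La³⁺][OH⁻]^3 = s · (3s)^3 = 27s^4 = 2.4×10⁻¹⁹
s = 9.7×10⁻⁶ mol/L
[OH⁻] = 3s = 2.9×10⁻⁵ mol/L

2.9×10⁻⁵ M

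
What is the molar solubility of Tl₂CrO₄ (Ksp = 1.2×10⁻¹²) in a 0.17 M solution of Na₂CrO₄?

1.3×10⁻⁶ M

Tl₂CrO₄(s) ⇌ 2 Tl⁺(aq) + CrO₄²⁻(aq)
With CrO₄²⁻ already at 0.17 M and s small, take [CrO₄²⁻] ≈ 0.17 M and [Tl⁺] = 2s.
Ksp = [Tl⁺]^2[CrO₄²⁻] = (2s)^2(0.17)
(2s)^2 = 1.2×10⁻¹² / (0.17) = 7.1×10⁻¹²
s = 1.3×10⁻⁶ M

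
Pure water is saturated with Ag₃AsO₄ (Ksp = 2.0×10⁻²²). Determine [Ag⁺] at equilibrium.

4.9×10⁻⁶ M

Ag₃AsO₄(s) ⇌ 3 Ag⁺(aq) + AsO₄³⁻(aq)
With molar solubility s: [Ag⁺] = 3s, [AsO₄³⁻] = s.
Ksp = [Ag⁺]^3[AsO₄³⁻] = (3s)^3 · s = 27s^4 = 2.0×10⁻²²
s = 1.6×10⁻⁶ M
[Ag⁺] = 3s = 4.9×10⁻⁶ M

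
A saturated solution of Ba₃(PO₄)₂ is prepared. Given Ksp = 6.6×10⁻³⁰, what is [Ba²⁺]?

Ba₃(PO₄)₂(s) ⇌ 3 Ba²⁺(aq) + 2 PO₄³⁻(aq)
Let s be the molar solubility. Then [Ba²⁺] = 3s and [PO₄³⁻] = 2s.
Ksp = [Ba²⁺]^3[PO₄³⁻]^2 = (3s)^3 · (2s)^2 = 108s^5 = 6.6×10⁻³⁰
s = 5.7×10⁻⁷ mol L⁻¹
[Ba²⁺] = 3s = 1.7×10⁻⁶ mol L⁻¹

1.7×10⁻⁶ M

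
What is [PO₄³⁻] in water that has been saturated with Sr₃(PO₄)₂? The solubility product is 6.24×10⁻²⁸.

Sr₃(PO₄)₂(s) ⇌ 3 Sr²⁺(aq) + 2 PO₄³⁻(aq)
For each mole of Sr₃(PO₄)₂ that dissolves per liter, [Sr²⁺] = 3s and [PO₄³⁻] = 2s; let s denote this solubility.
Ksp = [Sr²⁺]^3[PO₄³⁻]^2 = (3s)^3 · (2s)^2 = 108s^5 = 6.24×10⁻²⁸
s = 1.42×10⁻⁶ mol/L
[PO₄³⁻] = 2s = 2.84×10⁻⁶ mol/L

2.84×10⁻⁶ M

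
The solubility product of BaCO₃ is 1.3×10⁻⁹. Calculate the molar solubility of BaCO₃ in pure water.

3.6×10⁻⁵ M

BaCO₃(s) ⇌ Ba²⁺(aq) + CO₃²⁻(aq)
Let s be the molar solubility. Then [Ba²⁺] = s and [CO₃²⁻] = s.
Ksp = [Ba²⁺][CO₃²⁻] = s · s = s^2
s^2 = 1.3×10⁻⁹
s = (1.3×10⁻⁹)^(1/2) = 3.6×10⁻⁵ mol/L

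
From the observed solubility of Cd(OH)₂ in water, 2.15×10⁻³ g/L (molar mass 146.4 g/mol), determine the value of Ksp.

s = (2.15×10⁻³ g L⁻¹)/(146.4 g mol⁻¹) = 1.4686×10⁻⁵ M
Cd(OH)₂(s) ⇌ Cd²⁺(aq) + 2 OH⁻(aq)
With molar solubility s: [Cd²⁺] = s, [OH⁻] = 2s.
Ksp = [Cd²⁺][OH⁻]^2 = s · (2s)^2 = 4s^3
Ksp = 4 × (1.4686×10⁻⁵)^3 = 1.27×10⁻¹⁴

Ksp = 1.27×10⁻¹⁴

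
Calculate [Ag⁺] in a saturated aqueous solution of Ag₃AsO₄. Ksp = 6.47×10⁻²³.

Ag₃AsO₄(s) ⇌ 3 Ag⁺(aq) + AsO₄³⁻(aq)
If s mol/L of Ag₃AsO₄ dissolves, [Ag⁺] = 3s and [AsO₄³⁻] = s.
Ksp = [Ag⁺]^3[AsO₄³⁻] = (3s)^3 · s = 27s^4 = 6.47×10⁻²³
s = 1.24×10⁻⁶ mol L⁻¹
[Ag⁺] = 3s = 3.73×10⁻⁶ mol L⁻¹

3.73×10⁻⁶ M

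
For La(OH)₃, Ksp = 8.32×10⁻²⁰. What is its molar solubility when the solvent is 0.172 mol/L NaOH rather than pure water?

1.64×10⁻¹⁷ M

La(OH)₃(s) ⇌ La³⁺(aq) + 3 OH⁻(aq)
Let s be the solubility of La(OH)₃ here. The common ion gives [OH⁻] ≈ 0.172 mol/L, and [La³⁺] = s.
Ksp = [La³⁺][OH⁻]^3 = s(0.172)^3
s = 8.32×10⁻²⁰ / (0.172)^3 = 1.64×10⁻¹⁷
s = 1.64×10⁻¹⁷ mol/L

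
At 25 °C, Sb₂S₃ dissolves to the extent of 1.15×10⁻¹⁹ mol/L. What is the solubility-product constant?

Sb₂S₃(s) ⇌ 2 Sb³⁺(aq) + 3 S²⁻(aq)
Call the molar solubility s, so that [Sb³⁺] = 2s and [S²⁻] = 3s.
Ksp = [Sb³⁺]^2[S²⁻]^3 = (2s)^2 · (3s)^3 = 108s^5
Ksp = 108 × (1.15×10⁻¹⁹)^5 = 2.17×10⁻⁹³

Ksp = 2.17×10⁻⁹³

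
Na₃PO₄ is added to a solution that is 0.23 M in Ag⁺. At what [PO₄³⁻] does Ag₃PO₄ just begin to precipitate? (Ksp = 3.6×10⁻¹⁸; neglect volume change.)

The threshold for precipitation is Q = Ksp.
Ag₃PO₄(s) ⇌ 3 Ag⁺(aq) + PO₄³⁻(aq)
Ksp = [Ag⁺]^3[PO₄³⁻] = [PO₄³⁻](0.23)^3
[PO₄³⁻] = 3.6×10⁻¹⁸ / (0.23)^3 = 3.0×10⁻¹⁶
[PO₄³⁻] = 3.0×10⁻¹⁶ M

3.0×10⁻¹⁶ M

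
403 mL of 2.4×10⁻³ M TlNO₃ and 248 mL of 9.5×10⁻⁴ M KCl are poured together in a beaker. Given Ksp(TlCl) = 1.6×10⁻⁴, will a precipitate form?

After mixing, V = 403 mL + 248 mL = 651 mL.
[Tl⁺] = (2.4×10⁻³)(403)/651 = 1.5×10⁻³ M
[Cl⁻] = (9.5×10⁻⁴)(248)/651 = 3.6×10⁻⁴ M
Q = [Tl⁺][Cl⁻] = 5.4×10⁻⁷
Q = 5.4×10⁻⁷ < Ksp = 1.6×10⁻⁴, so the solution is unsaturated and no precipitate forms.

No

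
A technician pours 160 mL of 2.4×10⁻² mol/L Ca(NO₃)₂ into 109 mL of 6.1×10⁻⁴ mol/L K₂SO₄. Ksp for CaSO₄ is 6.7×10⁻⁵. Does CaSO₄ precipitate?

No

The combined volume is 269 mL.
[Ca²⁺] = (2.4×10⁻²)(160)/269 = 1.4×10⁻² mol/L
[SO₄²⁻] = (6.1×10⁻⁴)(109)/269 = 2.5×10⁻⁴ mol/L
Q = [Ca²⁺][SO₄²⁻] = 3.5×10⁻⁶
Q = 3.5×10⁻⁶ < Ksp = 6.7×10⁻⁵, so the solution is unsaturated and no precipitate forms.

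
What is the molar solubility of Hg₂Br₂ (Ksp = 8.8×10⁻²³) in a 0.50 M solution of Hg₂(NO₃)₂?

Hg₂Br₂(s) ⇌ Hg₂²⁺(aq) + 2 Br⁻(aq)
Let s be the solubility of Hg₂Br₂ here. The common ion gives [Hg₂²⁺] ≈ 0.50 M, and [Br⁻] = 2s.
Ksp = [Hg₂²⁺][Br⁻]^2 = (0.50)(2s)^2
(2s)^2 = 8.8×10⁻²³ / (0.50) = 1.8×10⁻²²
s = 6.6×10⁻¹² M

6.6×10⁻¹² M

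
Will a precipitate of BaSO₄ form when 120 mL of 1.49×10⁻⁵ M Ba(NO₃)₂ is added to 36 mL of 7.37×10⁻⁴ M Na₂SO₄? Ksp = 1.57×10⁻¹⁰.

Yes

Total volume after mixing = 120 + 36 = 156 mL.
[Ba²⁺] = (1.49×10⁻⁵)(120)/156 = 1.15×10⁻⁵ M
[SO₄²⁻] = (7.37×10⁻⁴)(36)/156 = 1.70×10⁻⁴ M
Q = [Ba²⁺][SO₄²⁻] = 1.95×10⁻⁹
Since Q (1.95×10⁻⁹) exceeds Ksp (1.57×10⁻¹⁰), BaSO₄ will precipitate.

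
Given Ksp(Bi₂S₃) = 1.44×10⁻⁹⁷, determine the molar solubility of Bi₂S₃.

Bi₂S₃(s) ⇌ 2 Bi³⁺(aq) + 3 S²⁻(aq)
If s mol/L of Bi₂S₃ dissolves, [Bi³⁺] = 2s and [S²⁻] = 3s.
Ksp = [Bi³⁺]^2[S²⁻]^3 = (2s)^2 · (3s)^3 = 108s^5
108s^5 = 1.44×10⁻⁹⁷  ⇒  s^5 = 1.33×10⁻⁹⁹
Taking the 5th root, s = 1.68×10⁻²⁰ M.

1.68×10⁻²⁰ M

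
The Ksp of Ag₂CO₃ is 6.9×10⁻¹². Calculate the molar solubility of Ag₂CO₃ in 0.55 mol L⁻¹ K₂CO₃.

1.8×10⁻⁶ M

Ag₂CO₃(s) ⇌ 2 Ag⁺(aq) + CO₃²⁻(aq)
CO₃²⁻ is already present at 0.55 mol L⁻¹. If s mol/L of Ag₂CO₃ dissolves, [Ag⁺] = 2s while [CO₃²⁻] ≈ 0.55 mol L⁻¹.
Ksp = [Ag⁺]^2[CO₃²⁻] = (2s)^2(0.55)
(2s)^2 = 6.9×10⁻¹² / (0.55) = 1.3×10⁻¹¹
s = 1.8×10⁻⁶ mol L⁻¹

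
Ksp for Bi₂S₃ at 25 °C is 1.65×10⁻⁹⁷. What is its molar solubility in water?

1.73×10⁻²⁰ M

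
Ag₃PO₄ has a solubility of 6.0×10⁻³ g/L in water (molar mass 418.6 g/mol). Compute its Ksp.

Ksp = 1.1×10⁻¹⁸

Molar solubility s = (6.0×10⁻³ g/L) / (418.6 g/mol) = 1.433×10⁻⁵ mol/L
Ag₃PO₄(s) ⇌ 3 Ag⁺(aq) + PO₄³⁻(aq)
If s mol/L of Ag₃PO₄ dissolves, [Ag⁺] = 3s and [PO₄³⁻] = s.
Ksp = [Ag⁺]^3[PO₄³⁻] = (3s)^3 · s = 27s^4
Ksp = 27 × (1.433×10⁻⁵)^4 = 1.1×10⁻¹⁸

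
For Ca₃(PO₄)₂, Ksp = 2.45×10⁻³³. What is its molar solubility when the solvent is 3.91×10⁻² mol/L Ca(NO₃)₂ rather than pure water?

3.20×10⁻¹⁵ M

Ca₃(PO₄)₂(s) ⇌ 3 Ca²⁺(aq) + 2 PO₄³⁻(aq)
Let s be the solubility of Ca₃(PO₄)₂ here. The common ion gives [Ca²⁺] ≈ 3.91×10⁻² mol/L, and [PO₄³⁻] = 2s.
Ksp = [Ca²⁺]^3[PO₄³⁻]^2 = (3.91×10⁻²)^3(2s)^2
(2s)^2 = 2.45×10⁻³³ / (3.91×10⁻²)^3 = 4.10×10⁻²⁹
s = 3.20×10⁻¹⁵ mol/L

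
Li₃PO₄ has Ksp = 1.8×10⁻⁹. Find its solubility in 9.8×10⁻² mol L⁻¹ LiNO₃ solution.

1.9×10⁻⁶ M

Li₃PO₄(s) ⇌ 3 Li⁺(aq) + PO₄³⁻(aq)
With Li⁺ already at 9.8×10⁻² mol L⁻¹ and s small, take [Li⁺] ≈ 9.8×10⁻² mol L⁻¹ and [PO₄³⁻] = s.
Ksp = [Li⁺]^3[PO₄³⁻] = (9.8×10⁻²)^3s
s = 1.8×10⁻⁹ / (9.8×10⁻²)^3 = 1.9×10⁻⁶
s = 1.9×10⁻⁶ mol L⁻¹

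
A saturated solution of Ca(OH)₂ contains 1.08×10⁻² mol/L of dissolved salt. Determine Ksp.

Ksp = 5.04×10⁻⁶

Ca(OH)₂(s) ⇌ Ca²⁺(aq) + 2 OH⁻(aq)
If s mol/L of Ca(OH)₂ dissolves, [Ca²⁺] = s and [OH⁻] = 2s.
Ksp = [Ca²⁺][OH⁻]^2 = s · (2s)^2 = 4s^3
Ksp = 4 × (1.08×10⁻²)^3 = 5.04×10⁻⁶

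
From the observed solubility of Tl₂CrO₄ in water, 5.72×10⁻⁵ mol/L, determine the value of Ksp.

Tl₂CrO₄(s) ⇌ 2 Tl⁺(aq) + CrO₄²⁻(aq)
With molar solubility s: [Tl⁺] = 2s, [CrO₄²⁻] = s.
Ksp = [Tl⁺]^2[CrO₄²⁻] = (2s)^2 · s = 4s^3
Ksp = 4 × (5.72×10⁻⁵)^3 = 7.49×10⁻¹³

Ksp = 7.49×10⁻¹³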